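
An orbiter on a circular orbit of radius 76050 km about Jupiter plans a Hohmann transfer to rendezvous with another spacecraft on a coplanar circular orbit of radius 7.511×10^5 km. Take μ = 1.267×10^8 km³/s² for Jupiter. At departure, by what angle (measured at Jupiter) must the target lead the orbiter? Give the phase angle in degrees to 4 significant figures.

Transfer-ellipse semi-major axis a_t = (r₁ + r₂)/2 = (76050 + 7.511×10^5)/2 = 4.13575×10^5 km.
Transfer time t = π√(a_t³/μ) = 74232.31 s.
Target angular speed ω₂ = √(μ/r₂³) = 1.729186×10^-5 rad/s.
Angle swept by the target during transfer: ω₂·t = 1.283615 rad = 73.546°.
Arrival is 180° from departure on the ellipse, so φ = 180° − 73.546° = 106.5°.

φ = 106.5°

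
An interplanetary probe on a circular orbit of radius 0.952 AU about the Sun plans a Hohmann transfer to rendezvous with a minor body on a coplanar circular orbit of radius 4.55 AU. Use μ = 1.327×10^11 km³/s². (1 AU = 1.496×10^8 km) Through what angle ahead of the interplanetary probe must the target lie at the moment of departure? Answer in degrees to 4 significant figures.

φ = 95.38°

In km: r₁ = 0.952 × 1.496×10^8 = 1.424192×10^8 km; r₂ = 4.55 × 1.496×10^8 = 6.8068×10^8 km.
Semi-major axis of the transfer orbit: a_t = (1.424192×10^8 + 6.8068×10^8)/2 = 4.115496×10^8 km.
Transfer time t = π√(a_t³/μ) = 7.20025×10^7 s.
The target's mean motion on its circular orbit is ω₂ = √(μ/r₂³) = 2.05126×10^-8 rad/s.
Angle swept by the target during transfer: ω₂·t = 1.47696 rad = 84.62°.
Arrival is 180° from departure on the ellipse, so φ = 180° − 84.62° = 95.38°.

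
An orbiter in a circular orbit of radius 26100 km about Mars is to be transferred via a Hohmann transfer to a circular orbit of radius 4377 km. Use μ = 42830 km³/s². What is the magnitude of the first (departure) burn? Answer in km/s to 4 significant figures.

Δv₁ = 0.5945 km/s

The Hohmann ellipse has a_t = (r₁ + r₂)/2 = 15238.5 km.
Circular speed at r = 26100 km: v_c = √(μ/r) = 1.281 km/s.
Transfer-orbit speed at the same r (vis-viva, a = a_t): v_t = √[μ(2/r − 1/a_t)] = 0.6865 km/s.
Δv₁ = |v_t − v_c| = |0.6865 − 1.281| = 0.5945 km/s.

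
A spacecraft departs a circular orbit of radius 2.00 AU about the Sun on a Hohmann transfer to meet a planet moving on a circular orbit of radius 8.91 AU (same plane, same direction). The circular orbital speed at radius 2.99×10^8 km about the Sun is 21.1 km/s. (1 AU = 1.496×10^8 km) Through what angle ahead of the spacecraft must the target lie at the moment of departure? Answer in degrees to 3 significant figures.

φ = 93.8°

From the circular-orbit relation v² = μ/r at r = 2.99×10^8 km: μ = v²r = (21.1)² × 2.99×10^8 = 1.33118×10^11 km³/s².
In km: r₁ = 2.00 × 1.496×10^8 = 2.992×10^8 km; r₂ = 8.91 × 1.496×10^8 = 1.332936×10^9 km.
Transfer-ellipse semi-major axis a_t = (r₁ + r₂)/2 = (2.992×10^8 + 1.332936×10^9)/2 = 8.16068×10^8 km.
The half-period of the transfer ellipse is t = π√(a_t³/μ) = 2.007×10^8 s.
The target's mean motion on its circular orbit is ω₂ = √(μ/r₂³) = 7.497×10^-9 rad/s.
Angle swept by the target during transfer: ω₂·t = 1.505 rad = 86.23°.
The spacecraft traverses 180° on the transfer ellipse, so the target must lead by 180° − 86.23° = 93.8°.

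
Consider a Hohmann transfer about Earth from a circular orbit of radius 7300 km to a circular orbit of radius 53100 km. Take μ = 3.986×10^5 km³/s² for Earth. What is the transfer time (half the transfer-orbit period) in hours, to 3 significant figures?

Semi-major axis of the transfer orbit: a_t = (7300 + 53100)/2 = 30200 km.
Half the transfer-orbit period gives t = π√(a_t³/μ) = 26115 s.
Converting: 26115 s ÷ 3600 s/hour = 7.25 hours.

t = 7.25 hours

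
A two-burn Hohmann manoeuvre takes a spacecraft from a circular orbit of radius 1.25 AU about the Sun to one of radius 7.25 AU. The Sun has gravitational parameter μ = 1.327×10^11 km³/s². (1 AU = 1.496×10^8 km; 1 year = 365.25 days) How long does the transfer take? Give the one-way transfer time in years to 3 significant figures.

In km: r₁ = 1.25 × 1.496×10^8 = 1.870×10^8 km; r₂ = 7.25 × 1.496×10^8 = 1.0846×10^9 km.
Semi-major axis of the transfer orbit: a_t = (1.870×10^8 + 1.0846×10^9)/2 = 6.358×10^8 km.
By Kepler's third law the transfer-orbit period is T = 2π√(a_t³/μ), so t = T/2 = 1.383×10^8 s.
Converting: 1.383×10^8 s ÷ 3.15576×10^7 s/year (365.25 × 86400) = 4.38 years.

t = 4.38 years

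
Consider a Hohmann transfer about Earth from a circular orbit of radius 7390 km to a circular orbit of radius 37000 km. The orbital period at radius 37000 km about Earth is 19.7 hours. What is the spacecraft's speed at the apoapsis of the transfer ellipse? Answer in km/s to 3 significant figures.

v = 1.89 km/s

From Kepler's third law T² = 4π²r³/μ at r = 37000 km, T = 19.7 hours = 19.7 × 3600 s = 70920 s: μ = 4π²r³/T² = 3.97583×10^5 km³/s².
Transfer-ellipse semi-major axis a_t = (r₁ + r₂)/2 = (7390 + 37000)/2 = 22195 km.
At apoapsis, r = 37000 km.
From the vis-viva equation, v = √[μ(2/r − 1/a_t)] = 1.892 km/s.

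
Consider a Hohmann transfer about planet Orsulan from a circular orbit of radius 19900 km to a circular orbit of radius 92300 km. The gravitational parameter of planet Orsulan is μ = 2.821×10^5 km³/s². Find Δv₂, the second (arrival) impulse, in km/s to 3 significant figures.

Semi-major axis of the transfer orbit: a_t = (19900 + 92300)/2 = 56100 km.
Circular speed at r = 92300 km: v_c = √(μ/r) = 1.748 km/s.
Transfer-orbit speed at the same r (vis-viva, a = a_t): v_t = √[μ(2/r − 1/a_t)] = 1.041 km/s.
Δv₂ = |v_t − v_c| = |1.041 − 1.748| = 0.7070 km/s.

Δv₂ = 0.707 km/s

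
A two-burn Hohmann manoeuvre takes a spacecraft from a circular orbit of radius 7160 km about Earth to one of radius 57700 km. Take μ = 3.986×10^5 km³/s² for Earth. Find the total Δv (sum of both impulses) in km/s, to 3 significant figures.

Transfer-ellipse semi-major axis a_t = (r₁ + r₂)/2 = (7160 + 57700)/2 = 32430 km.
At r₁ the circular-orbit speed is v₁ = √(μ/r₁) = 7.461 km/s.
On the transfer ellipse at r₁, vis-viva equation gives v_p = √[μ(2/r₁ − 1/a_t)] = 9.952 km/s.
First burn Δv₁ = |v_p − v₁| = 2.491 km/s.
At r₂, v₂ = √(μ/r₂) = 2.628 km/s.
Transfer-orbit speed at r₂: v_a = √[μ(2/r₂ − 1/a_t)] = 1.235 km/s.
Second burn Δv₂ = |v₂ − v_a| = 1.393 km/s.
Total Δv = Δv₁ + Δv₂ = 3.884 km/s.

Δv = 3.88 km/s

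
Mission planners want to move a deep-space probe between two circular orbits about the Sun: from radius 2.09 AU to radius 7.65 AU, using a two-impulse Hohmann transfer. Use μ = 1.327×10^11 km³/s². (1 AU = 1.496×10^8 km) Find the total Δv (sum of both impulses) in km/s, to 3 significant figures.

Δv = 8.93 km/s

In km: r₁ = 2.09 × 1.496×10^8 = 3.12664×10^8 km; r₂ = 7.65 × 1.496×10^8 = 1.14444×10^9 km.
Semi-major axis of the transfer orbit: a_t = (3.12664×10^8 + 1.14444×10^9)/2 = 7.28552×10^8 km.
At r₁ the circular-orbit speed is v₁ = √(μ/r₁) = 20.601 km/s.
On the transfer ellipse at r₁, vis-viva equation gives v_p = √[μ(2/r₁ − 1/a_t)] = 25.820 km/s.
First burn Δv₁ = |v_p − v₁| = 5.219 km/s.
At r₂, v₂ = √(μ/r₂) = 10.768 km/s.
Transfer-orbit speed at r₂: v_a = √[μ(2/r₂ − 1/a_t)] = 7.0542 km/s.
Second burn Δv₂ = |v₂ − v_a| = 3.714 km/s.
Total Δv = Δv₁ + Δv₂ = 8.933 km/s.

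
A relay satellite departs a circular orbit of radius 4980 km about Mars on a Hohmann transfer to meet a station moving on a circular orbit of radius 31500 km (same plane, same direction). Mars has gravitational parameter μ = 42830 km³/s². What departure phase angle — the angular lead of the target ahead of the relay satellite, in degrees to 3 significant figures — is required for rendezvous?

Semi-major axis of the transfer orbit: a_t = (4980 + 31500)/2 = 18240 km.
Transfer time t = π√(a_t³/μ) = 37395 s.
Target angular speed ω₂ = √(μ/r₂³) = 3.7018×10^-5 rad/s.
Angle swept by the target during transfer: ω₂·t = 1.3843 rad = 79.31°.
Arrival is 180° from departure on the ellipse, so φ = 180° − 79.31° = 101°.

φ = 101°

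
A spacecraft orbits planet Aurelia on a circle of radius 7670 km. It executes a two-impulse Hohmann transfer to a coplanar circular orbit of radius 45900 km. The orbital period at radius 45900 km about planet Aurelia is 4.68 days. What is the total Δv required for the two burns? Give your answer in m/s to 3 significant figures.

From Kepler's third law T² = 4π²r³/μ at r = 45900 km, T = 4.68 days = 4.68 × 86400 s = 4.04352×10^5 s: μ = 4π²r³/T² = 23349.6 km³/s².
The Hohmann ellipse has a_t = (r₁ + r₂)/2 = 26785 km.
At r₁ the circular-orbit speed is v₁ = √(μ/r₁) = 1.7448 km/s.
Transfer-orbit speed at r₁ (vis-viva equation): v_p = √[μ(2/r₁ − 1/a_t)] = 2.2840 km/s.
First burn Δv₁ = |v_p − v₁| = 0.5392 km/s.
At r₂, v₂ = √(μ/r₂) = 0.71324 km/s.
Transfer-orbit speed at r₂: v_a = √[μ(2/r₂ − 1/a_t)] = 0.38167 km/s.
Second burn Δv₂ = |v₂ − v_a| = 0.3316 km/s.
Δv = Δv₁ + Δv₂ = 0.5392 + 0.3316 = 0.8708 km/s.

Δv = 871 m/s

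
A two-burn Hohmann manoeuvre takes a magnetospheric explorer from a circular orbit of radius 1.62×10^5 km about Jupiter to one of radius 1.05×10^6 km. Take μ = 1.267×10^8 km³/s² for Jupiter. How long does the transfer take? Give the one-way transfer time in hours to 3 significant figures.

t = 36.6 hours

The Hohmann ellipse has a_t = (r₁ + r₂)/2 = 6.060×10^5 km.
Half the transfer-orbit period gives t = π√(a_t³/μ) = 1.317×10^5 s.
Converting: 1.317×10^5 s ÷ 3600 s/hour = 36.6 hours.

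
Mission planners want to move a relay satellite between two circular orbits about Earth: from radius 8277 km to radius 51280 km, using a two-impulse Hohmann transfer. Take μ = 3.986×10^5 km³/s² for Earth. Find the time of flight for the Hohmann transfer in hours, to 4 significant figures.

t = 7.103 hours

The Hohmann ellipse has a_t = (r₁ + r₂)/2 = 29778.5 km.
Transfer time t = π√(a_t³/μ) = π√((29778.5)³ / 3.986×10^5) = 25570 s.
Converting: 25570 s ÷ 3600 s/hour = 7.103 hours.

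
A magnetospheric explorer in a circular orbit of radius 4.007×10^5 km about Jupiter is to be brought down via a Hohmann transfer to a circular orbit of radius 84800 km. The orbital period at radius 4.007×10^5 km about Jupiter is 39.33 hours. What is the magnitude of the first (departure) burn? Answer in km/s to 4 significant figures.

Δv₁ = 7.272 km/s

From Kepler's third law T² = 4π²r³/μ at r = 4.007×10^5 km, T = 39.33 hours = 39.33 × 3600 s = 1.41588×10^5 s: μ = 4π²r³/T² = 1.26697×10^8 km³/s².
The Hohmann ellipse has a_t = (r₁ + r₂)/2 = 2.4275×10^5 km.
Circular speed at r = 4.007×10^5 km: v_c = √(μ/r) = 17.782 km/s.
Transfer-orbit speed at the same r (vis-viva, a = a_t): v_t = √[μ(2/r − 1/a_t)] = 10.510 km/s.
Δv₁ = |v_t − v_c| = |10.510 − 17.782| = 7.272 km/s.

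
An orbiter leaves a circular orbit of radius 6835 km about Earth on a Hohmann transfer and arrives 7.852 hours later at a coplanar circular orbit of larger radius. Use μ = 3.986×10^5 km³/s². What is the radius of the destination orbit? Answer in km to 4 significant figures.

r₂ = 56840 km

Transfer time t = 7.852 hours = 28267.2 s, and t = π√(a_t³/μ).
So a_t = (μ t²/π²)^(1/3) = (3.986×10^5 × (28267.2)² / π²)^(1/3) = 31837 km.
Since a_t = (r₁ + r₂)/2, r₂ = 2a_t − r₁ = 2×31837 − 6835 = 56839 km.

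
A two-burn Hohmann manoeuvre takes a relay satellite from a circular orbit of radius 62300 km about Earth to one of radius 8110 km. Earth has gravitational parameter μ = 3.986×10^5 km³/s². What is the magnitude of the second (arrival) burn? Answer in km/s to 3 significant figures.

Δv₂ = 2.32 km/s

Semi-major axis of the transfer orbit: a_t = (62300 + 8110)/2 = 35205 km.
Circular speed at r = 8110 km: v_c = √(μ/r) = 7.011 km/s.
Transfer-orbit speed at the same r (vis-viva, a = a_t): v_t = √[μ(2/r − 1/a_t)] = 9.326 km/s.
Δv₂ = |v_t − v_c| = |9.326 − 7.011| = 2.315 km/s.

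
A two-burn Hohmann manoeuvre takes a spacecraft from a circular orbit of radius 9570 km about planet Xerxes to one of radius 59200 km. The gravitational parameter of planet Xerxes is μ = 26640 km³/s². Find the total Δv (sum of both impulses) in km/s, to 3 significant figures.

The Hohmann ellipse has a_t = (r₁ + r₂)/2 = 34385 km.
Circular speed at r₁: v₁ = √(μ/r₁) = √(26640/9570) = 1.6684 km/s.
On the transfer ellipse at r₁, v² = μ(2/r − 1/a) gives v_p = √[μ(2/r₁ − 1/a_t)] = 2.1892 km/s.
First burn Δv₁ = |v_p − v₁| = 0.5208 km/s.
Circular speed at r₂: v₂ = √(μ/r₂) = 0.6708 km/s.
Transfer-orbit speed at r₂: v_a = √[μ(2/r₂ − 1/a_t)] = 0.3539 km/s.
Second burn Δv₂ = |v₂ − v_a| = 0.3169 km/s.
Δv = Δv₁ + Δv₂ = 0.5208 + 0.3169 = 0.8377 km/s.

Δv = 0.838 km/s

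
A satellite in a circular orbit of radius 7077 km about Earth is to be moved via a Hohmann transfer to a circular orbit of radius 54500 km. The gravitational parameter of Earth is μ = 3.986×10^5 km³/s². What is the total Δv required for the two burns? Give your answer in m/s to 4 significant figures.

Δv = 3888 m/s

Transfer-ellipse semi-major axis a_t = (r₁ + r₂)/2 = (7077 + 54500)/2 = 30788.5 km.
At r₁ the circular-orbit speed is v₁ = √(μ/r₁) = 7.505 km/s.
On the transfer ellipse at r₁, vis-viva gives v_p = √[μ(2/r₁ − 1/a_t)] = 9.985 km/s.
First burn Δv₁ = |v_p − v₁| = 2.480 km/s.
At r₂, v₂ = √(μ/r₂) = 2.7044 km/s.
Transfer-orbit speed at r₂: v_a = √[μ(2/r₂ − 1/a_t)] = 1.2966 km/s.
Second burn Δv₂ = |v₂ − v_a| = 1.408 km/s.
Total Δv = Δv₁ + Δv₂ = 3.888 km/s.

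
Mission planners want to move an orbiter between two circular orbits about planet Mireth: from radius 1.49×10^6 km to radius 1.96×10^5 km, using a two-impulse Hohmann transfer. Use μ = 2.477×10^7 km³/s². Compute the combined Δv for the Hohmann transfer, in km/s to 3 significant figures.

Δv = 5.82 km/s

The Hohmann ellipse has a_t = (r₁ + r₂)/2 = 8.430×10^5 km.
At r₁ the circular-orbit speed is v₁ = √(μ/r₁) = 4.077 km/s.
Transfer-orbit speed at r₁ (vis-viva): v_a = √[μ(2/r₁ − 1/a_t)] = 1.966 km/s.
First burn Δv₁ = |v_a − v₁| = 2.111 km/s.
Circular speed at r₂: v₂ = √(μ/r₂) = 11.242 km/s.
Transfer-orbit speed at r₂: v_p = √[μ(2/r₂ − 1/a_t)] = 14.946 km/s.
Second burn Δv₂ = |v₂ − v_p| = 3.704 km/s.
Δv = Δv₁ + Δv₂ = 2.111 + 3.704 = 5.815 km/s.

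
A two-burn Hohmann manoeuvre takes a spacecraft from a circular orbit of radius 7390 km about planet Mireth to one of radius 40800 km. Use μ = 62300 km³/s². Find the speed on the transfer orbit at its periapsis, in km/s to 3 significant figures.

Transfer-ellipse semi-major axis a_t = (r₁ + r₂)/2 = (7390 + 40800)/2 = 24095 km.
The periapsis of the transfer ellipse is at r = 7390 km.
Vis-viva: v = √[μ(2/r − 1/a_t)] = √[62300 × (2/7390 − 1/24095)] = 3.778 km/s.

v = 3.78 km/s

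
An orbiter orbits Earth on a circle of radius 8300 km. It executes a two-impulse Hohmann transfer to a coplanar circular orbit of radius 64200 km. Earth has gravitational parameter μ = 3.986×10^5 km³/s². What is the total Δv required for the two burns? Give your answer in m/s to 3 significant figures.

Semi-major axis of the transfer orbit: a_t = (8300 + 64200)/2 = 36250 km.
At r₁ the circular-orbit speed is v₁ = √(μ/r₁) = 6.92994 km/s.
On the transfer ellipse at r₁, vis-viva equation gives v_p = √[μ(2/r₁ − 1/a_t)] = 9.22238 km/s.
First burn Δv₁ = |v_p − v₁| = 2.2924 km/s.
At r₂, v₂ = √(μ/r₂) = 2.4917 km/s.
Transfer-orbit speed at r₂: v_a = √[μ(2/r₂ − 1/a_t)] = 1.1923 km/s.
Second burn Δv₂ = |v₂ − v_a| = 1.2994 km/s.
Δv = Δv₁ + Δv₂ = 2.2924 + 1.2994 = 3.592 km/s.

Δv = 3590 m/s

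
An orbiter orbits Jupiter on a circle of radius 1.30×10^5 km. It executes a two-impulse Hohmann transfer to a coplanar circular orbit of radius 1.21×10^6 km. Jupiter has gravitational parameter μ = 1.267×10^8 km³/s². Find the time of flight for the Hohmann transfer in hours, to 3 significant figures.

t = 42.5 hours

The Hohmann ellipse has a_t = (r₁ + r₂)/2 = 6.700×10^5 km.
By Kepler's third law the transfer-orbit period is T = 2π√(a_t³/μ), so t = T/2 = 1.531×10^5 s.
Converting: 1.531×10^5 s ÷ 3600 s/hour = 42.5 hours.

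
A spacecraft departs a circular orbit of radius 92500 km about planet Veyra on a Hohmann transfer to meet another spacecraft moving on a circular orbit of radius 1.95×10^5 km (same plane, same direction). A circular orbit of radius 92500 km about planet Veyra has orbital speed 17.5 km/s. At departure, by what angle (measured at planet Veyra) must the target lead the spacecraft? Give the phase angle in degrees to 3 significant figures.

From the circular-orbit relation v² = μ/r at r = 92500 km: μ = v²r = (17.5)² × 92500 = 2.83281×10^7 km³/s².
The Hohmann ellipse has a_t = (r₁ + r₂)/2 = 1.4375×10^5 km.
The half-period of the transfer ellipse is t = π√(a_t³/μ) = 32170 s.
The target's mean motion on its circular orbit is ω₂ = √(μ/r₂³) = 6.181×10^-5 rad/s.
Angle swept by the target during transfer: ω₂·t = 1.988 rad = 113.9°.
The spacecraft traverses 180° on the transfer ellipse, so the target must lead by 180° − 113.9° = 66.1°.

φ = 66.1°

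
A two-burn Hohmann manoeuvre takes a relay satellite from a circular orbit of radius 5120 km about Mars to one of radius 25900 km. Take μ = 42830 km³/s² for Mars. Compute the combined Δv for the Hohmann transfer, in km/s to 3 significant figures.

Δv = 1.39 km/s

Semi-major axis of the transfer orbit: a_t = (5120 + 25900)/2 = 15510 km.
At r₁ the circular-orbit speed is v₁ = √(μ/r₁) = 2.8923 km/s.
On the transfer ellipse at r₁, v² = μ(2/r − 1/a) gives v_p = √[μ(2/r₁ − 1/a_t)] = 3.7375 km/s.
First burn Δv₁ = |v_p − v₁| = 0.8452 km/s.
Circular speed at r₂: v₂ = √(μ/r₂) = 1.28595 km/s.
Transfer-orbit speed at r₂: v_a = √[μ(2/r₂ − 1/a_t)] = 0.738845 km/s.
Second burn Δv₂ = |v₂ − v_a| = 0.5471 km/s.
Δv = Δv₁ + Δv₂ = 0.8452 + 0.5471 = 1.392 km/s.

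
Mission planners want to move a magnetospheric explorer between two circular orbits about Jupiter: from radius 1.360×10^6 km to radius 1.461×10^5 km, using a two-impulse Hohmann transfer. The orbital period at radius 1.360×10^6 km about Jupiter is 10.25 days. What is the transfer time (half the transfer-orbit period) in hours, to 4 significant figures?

t = 50.68 hours

From Kepler's third law T² = 4π²r³/μ at r = 1.360×10^6 km, T = 10.25 days = 10.25 × 86400 s = 8.856×10^5 s: μ = 4π²r³/T² = 1.26620×10^8 km³/s².
The Hohmann ellipse has a_t = (r₁ + r₂)/2 = 7.5305×10^5 km.
By Kepler's third law the transfer-orbit period is T = 2π√(a_t³/μ), so t = T/2 = 1.8245×10^5 s.
Converting: 1.8245×10^5 s ÷ 3600 s/hour = 50.68 hours.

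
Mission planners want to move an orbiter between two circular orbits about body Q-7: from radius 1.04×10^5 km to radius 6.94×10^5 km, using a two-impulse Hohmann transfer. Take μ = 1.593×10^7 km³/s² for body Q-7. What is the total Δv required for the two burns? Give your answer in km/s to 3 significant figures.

Δv = 6.29 km/s

The Hohmann ellipse has a_t = (r₁ + r₂)/2 = 3.990×10^5 km.
Circular speed at r₁: v₁ = √(μ/r₁) = √(1.593×10^7/1.040×10^5) = 12.376 km/s.
On the transfer ellipse at r₁, v² = μ(2/r − 1/a) gives v_p = √[μ(2/r₁ − 1/a_t)] = 16.322 km/s.
First burn Δv₁ = |v_p − v₁| = 3.946 km/s.
Circular speed at r₂: v₂ = √(μ/r₂) = 4.791 km/s.
Transfer-orbit speed at r₂: v_a = √[μ(2/r₂ − 1/a_t)] = 2.446 km/s.
Second burn Δv₂ = |v₂ − v_a| = 2.345 km/s.
Total Δv = Δv₁ + Δv₂ = 6.291 km/s.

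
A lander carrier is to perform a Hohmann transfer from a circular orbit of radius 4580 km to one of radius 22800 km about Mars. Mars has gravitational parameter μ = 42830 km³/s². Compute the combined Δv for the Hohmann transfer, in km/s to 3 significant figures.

Transfer-ellipse semi-major axis a_t = (r₁ + r₂)/2 = (4580 + 22800)/2 = 13690 km.
At r₁ the circular-orbit speed is v₁ = √(μ/r₁) = 3.05803 km/s.
On the transfer ellipse at r₁, v² = μ(2/r − 1/a) gives v_p = √[μ(2/r₁ − 1/a_t)] = 3.94645 km/s.
First burn Δv₁ = |v_p − v₁| = 0.8884 km/s.
At r₂, v₂ = √(μ/r₂) = 1.37059 km/s.
Transfer-orbit speed at r₂: v_a = √[μ(2/r₂ − 1/a_t)] = 0.792753 km/s.
Second burn Δv₂ = |v₂ − v_a| = 0.5778 km/s.
Total Δv = Δv₁ + Δv₂ = 1.466 km/s.

Δv = 1.47 km/s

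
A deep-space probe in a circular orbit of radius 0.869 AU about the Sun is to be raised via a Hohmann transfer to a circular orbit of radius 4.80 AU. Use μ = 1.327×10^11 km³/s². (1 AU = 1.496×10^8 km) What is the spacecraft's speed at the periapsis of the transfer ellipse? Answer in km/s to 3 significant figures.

v = 41.6 km/s

In km: r₁ = 0.869 × 1.496×10^8 = 1.300024×10^8 km; r₂ = 4.80 × 1.496×10^8 = 7.1808×10^8 km.
Transfer-ellipse semi-major axis a_t = (r₁ + r₂)/2 = (1.300024×10^8 + 7.1808×10^8)/2 = 4.240412×10^8 km.
At periapsis, r = 1.300024×10^8 km.
Applying v² = μ(2/r − 1/a_t): v = 41.58 km/s.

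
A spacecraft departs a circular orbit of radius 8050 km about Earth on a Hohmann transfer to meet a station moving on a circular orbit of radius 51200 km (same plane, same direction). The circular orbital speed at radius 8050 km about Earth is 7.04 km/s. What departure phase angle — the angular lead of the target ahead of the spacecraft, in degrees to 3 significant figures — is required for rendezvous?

From the circular-orbit relation v² = μ/r at r = 8050 km: μ = v²r = (7.04)² × 8050 = 3.98971×10^5 km³/s².
Semi-major axis of the transfer orbit: a_t = (8050 + 51200)/2 = 29625 km.
The half-period of the transfer ellipse is t = π√(a_t³/μ) = 25361 s.
Target angular speed ω₂ = √(μ/r₂³) = 5.4521×10^-5 rad/s.
Angle swept by the target during transfer: ω₂·t = 1.3827 rad = 79.22°.
The spacecraft traverses 180° on the transfer ellipse, so the target must lead by 180° − 79.22° = 101°.

φ = 101°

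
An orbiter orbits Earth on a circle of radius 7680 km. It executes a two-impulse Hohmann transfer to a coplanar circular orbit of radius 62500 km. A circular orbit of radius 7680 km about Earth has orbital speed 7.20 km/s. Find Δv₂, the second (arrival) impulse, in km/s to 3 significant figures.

From the circular-orbit relation v² = μ/r at r = 7680 km: μ = v²r = (7.20)² × 7680 = 3.98131×10^5 km³/s².
The Hohmann ellipse has a_t = (r₁ + r₂)/2 = 35090 km.
Circular speed at r = 62500 km: v_c = √(μ/r) = 2.524 km/s.
Transfer-orbit speed at the same r (vis-viva, a = a_t): v_t = √[μ(2/r − 1/a_t)] = 1.181 km/s.
Δv₂ = |v_t − v_c| = |1.181 − 2.524| = 1.343 km/s.

Δv₂ = 1.34 km/s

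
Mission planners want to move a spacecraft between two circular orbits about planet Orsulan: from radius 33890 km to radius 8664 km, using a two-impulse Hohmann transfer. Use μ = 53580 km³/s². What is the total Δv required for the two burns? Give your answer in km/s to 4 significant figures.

The Hohmann ellipse has a_t = (r₁ + r₂)/2 = 21277 km.
At r₁ the circular-orbit speed is v₁ = √(μ/r₁) = 1.2574 km/s.
On the transfer ellipse at r₁, vis-viva equation gives v_a = √[μ(2/r₁ − 1/a_t)] = 0.80236 km/s.
First burn Δv₁ = |v_a − v₁| = 0.4550 km/s.
Circular speed at r₂: v₂ = √(μ/r₂) = 2.4868 km/s.
Transfer-orbit speed at r₂: v_p = √[μ(2/r₂ − 1/a_t)] = 3.1385 km/s.
Second burn Δv₂ = |v₂ − v_p| = 0.6517 km/s.
Total Δv = Δv₁ + Δv₂ = 1.107 km/s.

Δv = 1.107 km/s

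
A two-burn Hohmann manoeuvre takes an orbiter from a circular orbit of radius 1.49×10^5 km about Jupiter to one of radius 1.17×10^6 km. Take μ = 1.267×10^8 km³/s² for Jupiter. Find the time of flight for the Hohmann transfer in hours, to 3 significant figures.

t = 41.5 hours

Transfer-ellipse semi-major axis a_t = (r₁ + r₂)/2 = (1.490×10^5 + 1.170×10^6)/2 = 6.595×10^5 km.
Transfer time t = π√(a_t³/μ) = π√((6.595×10^5)³ / 1.267×10^8) = 1.495×10^5 s.
Converting: 1.495×10^5 s ÷ 3600 s/hour = 41.5 hours.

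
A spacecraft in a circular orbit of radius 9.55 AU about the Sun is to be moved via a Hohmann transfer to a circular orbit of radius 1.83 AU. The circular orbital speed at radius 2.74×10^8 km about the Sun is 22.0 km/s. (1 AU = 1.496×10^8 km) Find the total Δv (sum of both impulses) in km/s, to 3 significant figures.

Δv = 10.7 km/s

From the circular-orbit relation v² = μ/r at r = 2.74×10^8 km: μ = v²r = (22.0)² × 2.74×10^8 = 1.32616×10^11 km³/s².
In km: r₁ = 9.55 × 1.496×10^8 = 1.42868×10^9 km; r₂ = 1.83 × 1.496×10^8 = 2.73768×10^8 km.
Transfer-ellipse semi-major axis a_t = (r₁ + r₂)/2 = (1.42868×10^9 + 2.73768×10^8)/2 = 8.51224×10^8 km.
Circular speed at r₁: v₁ = √(μ/r₁) = √(1.32616×10^11/1.42868×10^9) = 9.6345288 km/s.
On the transfer ellipse at r₁, vis-viva gives v_a = √[μ(2/r₁ − 1/a_t)] = 5.4638641 km/s.
First burn Δv₁ = |v_a − v₁| = 4.17066 km/s.
At r₂, v₂ = √(μ/r₂) = 22.00932 km/s.
Transfer-orbit speed at r₂: v_p = √[μ(2/r₂ − 1/a_t)] = 28.51361 km/s.
Second burn Δv₂ = |v₂ − v_p| = 6.50429 km/s.
Total Δv = Δv₁ + Δv₂ = 10.67 km/s.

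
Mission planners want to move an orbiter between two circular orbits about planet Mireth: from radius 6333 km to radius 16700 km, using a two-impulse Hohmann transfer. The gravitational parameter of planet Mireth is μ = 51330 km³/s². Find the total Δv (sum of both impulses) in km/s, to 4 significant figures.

The Hohmann ellipse has a_t = (r₁ + r₂)/2 = 11516.5 km.
Circular speed at r₁: v₁ = √(μ/r₁) = √(51330/6333) = 2.8470 km/s.
Transfer-orbit speed at r₁ (v² = μ(2/r − 1/a)): v_p = √[μ(2/r₁ − 1/a_t)] = 3.4283 km/s.
First burn Δv₁ = |v_p − v₁| = 0.5813 km/s.
Circular speed at r₂: v₂ = √(μ/r₂) = 1.7532 km/s.
Transfer-orbit speed at r₂: v_a = √[μ(2/r₂ − 1/a_t)] = 1.3001 km/s.
Second burn Δv₂ = |v₂ − v_a| = 0.4531 km/s.
Δv = Δv₁ + Δv₂ = 0.5813 + 0.4531 = 1.034 km/s.

Δv = 1.034 km/s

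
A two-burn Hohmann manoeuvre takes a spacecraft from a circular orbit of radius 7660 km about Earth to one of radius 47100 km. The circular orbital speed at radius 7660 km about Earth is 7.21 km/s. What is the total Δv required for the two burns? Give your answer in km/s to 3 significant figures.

Δv = 3.62 km/s

From the circular-orbit relation v² = μ/r at r = 7660 km: μ = v²r = (7.21)² × 7660 = 3.98198×10^5 km³/s².
Transfer-ellipse semi-major axis a_t = (r₁ + r₂)/2 = (7660 + 47100)/2 = 27380 km.
Circular speed at r₁: v₁ = √(μ/r₁) = √(3.98198×10^5/7660) = 7.210 km/s.
Transfer-orbit speed at r₁ (v² = μ(2/r − 1/a)): v_p = √[μ(2/r₁ − 1/a_t)] = 9.456 km/s.
First burn Δv₁ = |v_p − v₁| = 2.246 km/s.
At r₂, v₂ = √(μ/r₂) = 2.908 km/s.
Transfer-orbit speed at r₂: v_a = √[μ(2/r₂ − 1/a_t)] = 1.538 km/s.
Second burn Δv₂ = |v₂ − v_a| = 1.370 km/s.
Total Δv = Δv₁ + Δv₂ = 3.616 km/s.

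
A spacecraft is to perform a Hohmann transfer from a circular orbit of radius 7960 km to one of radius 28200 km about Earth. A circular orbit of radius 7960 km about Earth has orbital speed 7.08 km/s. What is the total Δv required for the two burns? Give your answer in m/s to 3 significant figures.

From the circular-orbit relation v² = μ/r at r = 7960 km: μ = v²r = (7.08)² × 7960 = 3.99006×10^5 km³/s².
The Hohmann ellipse has a_t = (r₁ + r₂)/2 = 18080 km.
Circular speed at r₁: v₁ = √(μ/r₁) = √(3.99006×10^5/7960) = 7.080 km/s.
On the transfer ellipse at r₁, vis-viva equation gives v_p = √[μ(2/r₁ − 1/a_t)] = 8.842 km/s.
First burn Δv₁ = |v_p − v₁| = 1.762 km/s.
Circular speed at r₂: v₂ = √(μ/r₂) = 3.762 km/s.
Transfer-orbit speed at r₂: v_a = √[μ(2/r₂ − 1/a_t)] = 2.496 km/s.
Second burn Δv₂ = |v₂ − v_a| = 1.266 km/s.
Δv = Δv₁ + Δv₂ = 1.762 + 1.266 = 3.028 km/s.

Δv = 3030 m/s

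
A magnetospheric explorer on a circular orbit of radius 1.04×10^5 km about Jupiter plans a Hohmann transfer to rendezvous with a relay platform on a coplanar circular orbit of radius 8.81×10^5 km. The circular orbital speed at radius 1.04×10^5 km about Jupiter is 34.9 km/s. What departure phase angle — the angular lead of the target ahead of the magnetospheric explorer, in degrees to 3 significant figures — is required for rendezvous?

φ = 105°

From the circular-orbit relation v² = μ/r at r = 1.04×10^5 km: μ = v²r = (34.9)² × 1.04×10^5 = 1.26673×10^8 km³/s².
Transfer-ellipse semi-major axis a_t = (r₁ + r₂)/2 = (1.040×10^5 + 8.810×10^5)/2 = 4.925×10^5 km.
Transfer time t = π√(a_t³/μ) = 96480 s.
Target angular speed ω₂ = √(μ/r₂³) = 1.361×10^-5 rad/s.
Angle swept by the target during transfer: ω₂·t = 1.313 rad = 75.23°.
The magnetospheric explorer traverses 180° on the transfer ellipse, so the target must lead by 180° − 75.23° = 105°.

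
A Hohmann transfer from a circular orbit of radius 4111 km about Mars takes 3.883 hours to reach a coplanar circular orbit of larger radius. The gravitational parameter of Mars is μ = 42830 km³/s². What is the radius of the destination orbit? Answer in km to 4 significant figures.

Transfer time t = 3.883 hours = 13978.8 s, and t = π√(a_t³/μ).
So a_t = (μ t²/π²)^(1/3) = (42830 × (13978.8)² / π²)^(1/3) = 9465.2 km.
Since a_t = (r₁ + r₂)/2, r₂ = 2a_t − r₁ = 2×9465.2 − 4111 = 14819.4 km.

r₂ = 14820 km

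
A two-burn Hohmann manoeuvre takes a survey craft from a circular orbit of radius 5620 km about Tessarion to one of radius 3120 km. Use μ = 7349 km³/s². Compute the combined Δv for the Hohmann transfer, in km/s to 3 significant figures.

Transfer-ellipse semi-major axis a_t = (r₁ + r₂)/2 = (5620 + 3120)/2 = 4370 km.
Circular speed at r₁: v₁ = √(μ/r₁) = √(7349/5620) = 1.1435 km/s.
On the transfer ellipse at r₁, v² = μ(2/r − 1/a) gives v_a = √[μ(2/r₁ − 1/a_t)] = 0.96623 km/s.
First burn Δv₁ = |v_a − v₁| = 0.1773 km/s.
Circular speed at r₂: v₂ = √(μ/r₂) = 1.53475 km/s.
Transfer-orbit speed at r₂: v_p = √[μ(2/r₂ − 1/a_t)] = 1.74046 km/s.
Second burn Δv₂ = |v₂ − v_p| = 0.2057 km/s.
Total Δv = Δv₁ + Δv₂ = 0.3830 km/s.

Δv = 0.383 km/s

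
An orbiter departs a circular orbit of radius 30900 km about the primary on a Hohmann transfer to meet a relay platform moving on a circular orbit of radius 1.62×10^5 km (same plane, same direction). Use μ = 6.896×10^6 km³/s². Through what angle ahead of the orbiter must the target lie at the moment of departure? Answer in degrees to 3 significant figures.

φ = 97.3°

The Hohmann ellipse has a_t = (r₁ + r₂)/2 = 96450 km.
Transfer time t = π√(a_t³/μ) = 35835 s.
Target angular speed ω₂ = √(μ/r₂³) = 4.0274×10^-5 rad/s.
Angle swept by the target during transfer: ω₂·t = 1.4432 rad = 82.69°.
The orbiter traverses 180° on the transfer ellipse, so the target must lead by 180° − 82.69° = 97.3°.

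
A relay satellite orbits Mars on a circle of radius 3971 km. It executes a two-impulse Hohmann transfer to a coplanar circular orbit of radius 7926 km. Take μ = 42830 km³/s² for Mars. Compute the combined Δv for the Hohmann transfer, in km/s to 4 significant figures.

The Hohmann ellipse has a_t = (r₁ + r₂)/2 = 5948.5 km.
At r₁ the circular-orbit speed is v₁ = √(μ/r₁) = 3.28416 km/s.
On the transfer ellipse at r₁, vis-viva equation gives v_p = √[μ(2/r₁ − 1/a_t)] = 3.79094 km/s.
First burn Δv₁ = |v_p − v₁| = 0.5068 km/s.
Circular speed at r₂: v₂ = √(μ/r₂) = 2.3246 km/s.
Transfer-orbit speed at r₂: v_a = √[μ(2/r₂ − 1/a_t)] = 1.8993 km/s.
Second burn Δv₂ = |v₂ − v_a| = 0.4253 km/s.
Δv = Δv₁ + Δv₂ = 0.5068 + 0.4253 = 0.9321 km/s.

Δv = 0.9321 km/s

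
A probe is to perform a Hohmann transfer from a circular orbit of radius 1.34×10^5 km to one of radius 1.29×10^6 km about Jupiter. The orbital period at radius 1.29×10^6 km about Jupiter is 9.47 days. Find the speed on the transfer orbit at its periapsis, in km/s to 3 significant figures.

From Kepler's third law T² = 4π²r³/μ at r = 1.29×10^6 km, T = 9.47 days = 9.47 × 86400 s = 8.18208×10^5 s: μ = 4π²r³/T² = 1.26591×10^8 km³/s².
Semi-major axis of the transfer orbit: a_t = (1.340×10^5 + 1.290×10^6)/2 = 7.120×10^5 km.
At periapsis, r = 1.340×10^5 km.
Vis-viva: v = √[μ(2/r − 1/a_t)] = √[1.26591×10^8 × (2/1.340×10^5 − 1/7.120×10^5)] = 41.37 km/s.

v = 41.4 km/s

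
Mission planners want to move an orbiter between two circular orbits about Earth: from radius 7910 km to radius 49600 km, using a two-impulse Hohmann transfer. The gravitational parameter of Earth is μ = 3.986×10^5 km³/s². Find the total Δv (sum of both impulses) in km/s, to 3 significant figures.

The Hohmann ellipse has a_t = (r₁ + r₂)/2 = 28755 km.
Circular speed at r₁: v₁ = √(μ/r₁) = √(3.986×10^5/7910) = 7.099 km/s.
Transfer-orbit speed at r₁ (vis-viva): v_p = √[μ(2/r₁ − 1/a_t)] = 9.323 km/s.
First burn Δv₁ = |v_p − v₁| = 2.224 km/s.
Circular speed at r₂: v₂ = √(μ/r₂) = 2.835 km/s.
Transfer-orbit speed at r₂: v_a = √[μ(2/r₂ − 1/a_t)] = 1.487 km/s.
Second burn Δv₂ = |v₂ − v_a| = 1.348 km/s.
Total Δv = Δv₁ + Δv₂ = 3.572 km/s.

Δv = 3.57 km/s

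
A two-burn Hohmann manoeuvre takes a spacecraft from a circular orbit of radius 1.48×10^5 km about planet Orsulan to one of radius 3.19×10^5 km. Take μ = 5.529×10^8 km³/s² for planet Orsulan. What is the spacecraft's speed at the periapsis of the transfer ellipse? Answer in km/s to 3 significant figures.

Semi-major axis of the transfer orbit: a_t = (1.480×10^5 + 3.190×10^5)/2 = 2.335×10^5 km.
At periapsis, r = 1.480×10^5 km.
Vis-viva: v = √[μ(2/r − 1/a_t)] = √[5.529×10^8 × (2/1.480×10^5 − 1/2.335×10^5)] = 71.44 km/s.

v = 71.4 km/s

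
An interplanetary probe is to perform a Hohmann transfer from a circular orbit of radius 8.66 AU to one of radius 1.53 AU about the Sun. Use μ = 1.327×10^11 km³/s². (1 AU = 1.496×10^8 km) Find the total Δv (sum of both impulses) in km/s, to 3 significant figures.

Δv = 11.9 km/s

In km: r₁ = 8.66 × 1.496×10^8 = 1.295536×10^9 km; r₂ = 1.53 × 1.496×10^8 = 2.28888×10^8 km.
Semi-major axis of the transfer orbit: a_t = (1.295536×10^9 + 2.28888×10^8)/2 = 7.62212×10^8 km.
At r₁ the circular-orbit speed is v₁ = √(μ/r₁) = 10.121 km/s.
Transfer-orbit speed at r₁ (v² = μ(2/r − 1/a)): v_a = √[μ(2/r₁ − 1/a_t)] = 5.5461 km/s.
First burn Δv₁ = |v_a − v₁| = 4.575 km/s.
Circular speed at r₂: v₂ = √(μ/r₂) = 24.078 km/s.
Transfer-orbit speed at r₂: v_p = √[μ(2/r₂ − 1/a_t)] = 31.391 km/s.
Second burn Δv₂ = |v₂ − v_p| = 7.313 km/s.
Δv = Δv₁ + Δv₂ = 4.575 + 7.313 = 11.89 km/s.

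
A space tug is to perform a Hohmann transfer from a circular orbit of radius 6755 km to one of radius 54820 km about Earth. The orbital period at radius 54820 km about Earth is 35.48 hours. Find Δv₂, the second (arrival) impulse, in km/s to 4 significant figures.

From Kepler's third law T² = 4π²r³/μ at r = 54820 km, T = 35.48 hours = 35.48 × 3600 s = 1.27728×10^5 s: μ = 4π²r³/T² = 3.98662×10^5 km³/s².
Transfer-ellipse semi-major axis a_t = (r₁ + r₂)/2 = (6755 + 54820)/2 = 30787.5 km.
Circular speed at r = 54820 km: v_c = √(μ/r) = 2.697 km/s.
Vis-viva on the transfer ellipse at r = 54820 km gives v_t = √[μ(2/r − 1/a_t)] = 1.263 km/s.
Δv₂ = |v_t − v_c| = |1.263 − 2.697| = 1.434 km/s.

Δv₂ = 1.434 km/s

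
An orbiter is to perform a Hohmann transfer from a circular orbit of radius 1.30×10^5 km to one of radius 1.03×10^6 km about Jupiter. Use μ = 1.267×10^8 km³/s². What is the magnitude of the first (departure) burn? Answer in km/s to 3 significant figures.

Semi-major axis of the transfer orbit: a_t = (1.300×10^5 + 1.030×10^6)/2 = 5.800×10^5 km.
On the circular orbit at r = 1.300×10^5 km, v_c = √(μ/r) = 31.22 km/s.
Vis-viva on the transfer ellipse at r = 1.300×10^5 km gives v_t = √[μ(2/r − 1/a_t)] = 41.60 km/s.
Δv₁ = |v_t − v_c| = |41.60 − 31.22| = 10.38 km/s.

Δv₁ = 10.4 km/s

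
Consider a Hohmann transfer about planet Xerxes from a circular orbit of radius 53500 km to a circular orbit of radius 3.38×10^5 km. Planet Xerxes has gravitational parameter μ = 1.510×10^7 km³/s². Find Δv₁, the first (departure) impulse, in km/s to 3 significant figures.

The Hohmann ellipse has a_t = (r₁ + r₂)/2 = 1.9575×10^5 km.
Circular speed at r = 53500 km: v_c = √(μ/r) = 16.800 km/s.
Vis-viva on the transfer ellipse at r = 53500 km gives v_t = √[μ(2/r − 1/a_t)] = 22.076 km/s.
Δv₁ = |v_t − v_c| = |22.076 − 16.800| = 5.276 km/s.

Δv₁ = 5.28 km/s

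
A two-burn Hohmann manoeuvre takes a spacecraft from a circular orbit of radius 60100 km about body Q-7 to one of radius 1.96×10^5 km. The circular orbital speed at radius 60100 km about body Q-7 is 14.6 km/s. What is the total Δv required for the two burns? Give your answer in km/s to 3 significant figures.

Δv = 6.01 km/s

From the circular-orbit relation v² = μ/r at r = 60100 km: μ = v²r = (14.6)² × 60100 = 1.28109×10^7 km³/s².
Transfer-ellipse semi-major axis a_t = (r₁ + r₂)/2 = (60100 + 1.960×10^5)/2 = 1.2805×10^5 km.
At r₁ the circular-orbit speed is v₁ = √(μ/r₁) = 14.600 km/s.
On the transfer ellipse at r₁, vis-viva gives v_p = √[μ(2/r₁ − 1/a_t)] = 18.063 km/s.
First burn Δv₁ = |v_p − v₁| = 3.463 km/s.
Circular speed at r₂: v₂ = √(μ/r₂) = 8.085 km/s.
Transfer-orbit speed at r₂: v_a = √[μ(2/r₂ − 1/a_t)] = 5.539 km/s.
Second burn Δv₂ = |v₂ − v_a| = 2.546 km/s.
Δv = Δv₁ + Δv₂ = 3.463 + 2.546 = 6.009 km/s.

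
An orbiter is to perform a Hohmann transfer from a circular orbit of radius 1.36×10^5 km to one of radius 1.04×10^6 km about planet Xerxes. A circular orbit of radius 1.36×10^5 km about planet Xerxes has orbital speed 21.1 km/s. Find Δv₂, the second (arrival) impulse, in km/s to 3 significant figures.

From the circular-orbit relation v² = μ/r at r = 1.36×10^5 km: μ = v²r = (21.1)² × 1.36×10^5 = 6.05486×10^7 km³/s².
Semi-major axis of the transfer orbit: a_t = (1.360×10^5 + 1.040×10^6)/2 = 5.880×10^5 km.
Circular speed at r = 1.040×10^6 km: v_c = √(μ/r) = 7.6302 km/s.
Vis-viva on the transfer ellipse at r = 1.040×10^6 km gives v_t = √[μ(2/r − 1/a_t)] = 3.6696 km/s.
Δv₂ = |v_t − v_c| = |3.6696 − 7.6302| = 3.961 km/s.

Δv₂ = 3.96 km/s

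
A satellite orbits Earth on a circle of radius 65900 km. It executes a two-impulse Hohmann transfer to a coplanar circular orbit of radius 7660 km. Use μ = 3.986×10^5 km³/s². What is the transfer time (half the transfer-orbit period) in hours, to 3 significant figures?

Semi-major axis of the transfer orbit: a_t = (65900 + 7660)/2 = 36780 km.
Transfer time t = π√(a_t³/μ) = π√((36780)³ / 3.986×10^5) = 35100 s.
Converting: 35100 s ÷ 3600 s/hour = 9.75 hours.

t = 9.75 hours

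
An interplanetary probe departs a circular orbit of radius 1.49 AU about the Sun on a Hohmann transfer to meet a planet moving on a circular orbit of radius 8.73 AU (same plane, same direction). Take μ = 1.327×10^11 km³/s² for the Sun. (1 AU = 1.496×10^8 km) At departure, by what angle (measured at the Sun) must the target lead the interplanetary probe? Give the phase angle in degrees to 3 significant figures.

φ = 99.4°

In km: r₁ = 1.49 × 1.496×10^8 = 2.22904×10^8 km; r₂ = 8.73 × 1.496×10^8 = 1.306008×10^9 km.
The Hohmann ellipse has a_t = (r₁ + r₂)/2 = 7.64456×10^8 km.
The half-period of the transfer ellipse is t = π√(a_t³/μ) = 1.8228×10^8 s.
Target angular speed ω₂ = √(μ/r₂³) = 7.7182×10^-9 rad/s.
Angle swept by the target during transfer: ω₂·t = 1.4069 rad = 80.61°.
The interplanetary probe traverses 180° on the transfer ellipse, so the target must lead by 180° − 80.61° = 99.4°.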